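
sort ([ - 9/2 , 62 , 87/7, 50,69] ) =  [-9/2,87/7, 50,  62,69]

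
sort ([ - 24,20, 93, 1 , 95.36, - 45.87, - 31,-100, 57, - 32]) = [-100, - 45.87, - 32 , - 31,-24, 1,20, 57,93,95.36]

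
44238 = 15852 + 28386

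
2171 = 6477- 4306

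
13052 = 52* 251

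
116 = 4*29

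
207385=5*41477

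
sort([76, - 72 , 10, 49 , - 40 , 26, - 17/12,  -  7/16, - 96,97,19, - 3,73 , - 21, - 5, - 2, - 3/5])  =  [- 96, - 72,-40,-21, - 5 , - 3, - 2, - 17/12, - 3/5, - 7/16,10,19, 26,49, 73 , 76,  97]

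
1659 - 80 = 1579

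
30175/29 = 1040 + 15/29 = 1040.52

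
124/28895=124/28895=   0.00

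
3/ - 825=  -  1 + 274/275 = - 0.00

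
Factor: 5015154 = 2^1*3^1*835859^1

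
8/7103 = 8/7103 = 0.00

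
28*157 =4396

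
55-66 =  - 11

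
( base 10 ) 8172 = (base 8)17754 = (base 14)2d9a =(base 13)3948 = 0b1111111101100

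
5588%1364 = 132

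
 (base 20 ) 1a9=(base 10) 609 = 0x261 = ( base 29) L0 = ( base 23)13b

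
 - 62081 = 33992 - 96073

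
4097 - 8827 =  -4730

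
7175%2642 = 1891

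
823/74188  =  823/74188  =  0.01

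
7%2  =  1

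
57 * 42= 2394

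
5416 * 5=27080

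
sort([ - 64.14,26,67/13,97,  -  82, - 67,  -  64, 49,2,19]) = [-82,-67, - 64.14, - 64,2,67/13,19, 26,49 , 97]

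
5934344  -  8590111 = - 2655767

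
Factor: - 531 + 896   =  365 = 5^1*73^1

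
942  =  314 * 3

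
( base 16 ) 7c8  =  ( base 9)2653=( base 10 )1992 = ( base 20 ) 4jc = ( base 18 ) 62C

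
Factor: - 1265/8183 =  - 5^1*7^(-2 )*11^1*23^1  *  167^ (  -  1 ) 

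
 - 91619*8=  - 732952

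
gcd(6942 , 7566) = 78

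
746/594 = 373/297 = 1.26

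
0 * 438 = 0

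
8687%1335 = 677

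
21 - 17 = 4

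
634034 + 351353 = 985387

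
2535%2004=531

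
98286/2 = 49143 =49143.00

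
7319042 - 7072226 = 246816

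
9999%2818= 1545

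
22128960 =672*32930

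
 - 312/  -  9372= 26/781 = 0.03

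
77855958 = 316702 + 77539256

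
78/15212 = 39/7606= 0.01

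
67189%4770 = 409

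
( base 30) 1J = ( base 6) 121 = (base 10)49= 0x31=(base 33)1G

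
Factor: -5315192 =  - 2^3*59^1*11261^1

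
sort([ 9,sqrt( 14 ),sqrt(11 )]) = [sqrt( 11 ),sqrt( 14) , 9]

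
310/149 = 310/149 = 2.08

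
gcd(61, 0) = 61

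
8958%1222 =404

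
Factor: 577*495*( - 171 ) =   -  48840165 = -3^4*5^1*11^1*19^1*577^1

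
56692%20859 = 14974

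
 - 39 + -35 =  - 74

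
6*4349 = 26094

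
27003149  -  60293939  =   - 33290790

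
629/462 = 629/462  =  1.36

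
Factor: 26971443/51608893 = 3^2*7^( - 1)*29^( -1)*31^( - 1) * 59^( - 1 )*139^( - 1)*  2996827^1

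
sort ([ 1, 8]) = [ 1  ,  8 ] 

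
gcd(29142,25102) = 2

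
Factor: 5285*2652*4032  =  56511786240 =2^8 * 3^3*5^1*7^2*13^1 * 17^1*151^1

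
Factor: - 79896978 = -2^1* 3^2 *7^1*634103^1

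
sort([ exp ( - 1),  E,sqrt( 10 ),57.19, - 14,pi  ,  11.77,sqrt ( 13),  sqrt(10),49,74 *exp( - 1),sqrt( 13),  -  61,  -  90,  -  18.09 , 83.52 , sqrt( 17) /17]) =[ - 90, - 61,  -  18.09,  -  14,sqrt( 17) /17 , exp( - 1),E,  pi,sqrt( 10),sqrt(10), sqrt( 13), sqrt(13), 11.77, 74*exp( -1 ),49, 57.19, 83.52]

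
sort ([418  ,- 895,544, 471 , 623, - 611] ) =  [ - 895, - 611,418,471, 544, 623]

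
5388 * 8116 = 43729008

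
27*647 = 17469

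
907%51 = 40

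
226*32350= 7311100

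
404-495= -91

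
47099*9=423891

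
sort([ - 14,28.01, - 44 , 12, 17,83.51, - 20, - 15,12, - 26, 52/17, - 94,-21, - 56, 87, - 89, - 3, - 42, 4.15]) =[ - 94, - 89, - 56 , - 44,-42, -26,-21 , - 20, - 15, - 14,- 3, 52/17,  4.15, 12, 12, 17, 28.01, 83.51, 87 ]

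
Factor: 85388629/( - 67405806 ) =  -2^( - 1)*3^( - 2)*13^ ( - 1 )*19^( - 1 )* 15161^( - 1 )*85388629^1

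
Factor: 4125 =3^1 * 5^3 * 11^1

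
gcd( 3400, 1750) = 50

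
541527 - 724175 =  - 182648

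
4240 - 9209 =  - 4969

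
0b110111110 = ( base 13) 284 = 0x1BE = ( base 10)446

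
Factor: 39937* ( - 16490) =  - 658561130 = -2^1*5^1*17^1*97^1*39937^1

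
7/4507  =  7/4507 = 0.00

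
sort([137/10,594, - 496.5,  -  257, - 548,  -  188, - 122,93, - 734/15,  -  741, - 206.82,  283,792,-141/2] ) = [ - 741,- 548,-496.5, -257, - 206.82, -188, - 122, -141/2, - 734/15,137/10,93,283,594,792 ]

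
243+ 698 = 941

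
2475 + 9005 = 11480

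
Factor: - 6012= - 2^2 * 3^2*167^1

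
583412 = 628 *929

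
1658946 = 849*1954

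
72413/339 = 72413/339 = 213.61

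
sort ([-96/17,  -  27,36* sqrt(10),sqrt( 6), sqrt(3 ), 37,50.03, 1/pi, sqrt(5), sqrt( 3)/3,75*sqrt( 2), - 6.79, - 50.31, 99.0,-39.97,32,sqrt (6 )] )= [-50.31, -39.97,- 27, - 6.79,-96/17,1/pi, sqrt (3)/3 , sqrt(3 ), sqrt ( 5)  ,  sqrt( 6),sqrt ( 6), 32,37 , 50.03,99.0,75  *sqrt(2),36*sqrt( 10) ] 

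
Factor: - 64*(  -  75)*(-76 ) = -364800 = - 2^8*3^1*5^2*19^1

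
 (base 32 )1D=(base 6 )113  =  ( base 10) 45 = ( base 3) 1200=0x2d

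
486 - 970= - 484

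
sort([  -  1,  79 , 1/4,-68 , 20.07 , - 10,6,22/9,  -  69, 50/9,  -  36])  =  [ -69, - 68, - 36, - 10, - 1, 1/4,  22/9, 50/9, 6,20.07, 79] 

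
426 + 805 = 1231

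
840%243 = 111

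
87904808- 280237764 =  - 192332956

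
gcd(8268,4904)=4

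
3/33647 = 3/33647 = 0.00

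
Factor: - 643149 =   -  3^2*13^1*23^1* 239^1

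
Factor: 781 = 11^1*71^1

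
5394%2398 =598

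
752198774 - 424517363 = 327681411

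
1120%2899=1120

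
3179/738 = 3179/738 = 4.31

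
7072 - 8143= -1071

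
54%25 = 4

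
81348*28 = 2277744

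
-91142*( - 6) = 546852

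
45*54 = 2430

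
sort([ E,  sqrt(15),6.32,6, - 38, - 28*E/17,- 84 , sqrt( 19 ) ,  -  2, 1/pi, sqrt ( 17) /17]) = [ - 84, - 38, - 28*E/17, - 2, sqrt ( 17)/17, 1/pi, E,sqrt(15), sqrt( 19 ), 6, 6.32]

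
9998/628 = 15 + 289/314 = 15.92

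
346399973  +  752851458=1099251431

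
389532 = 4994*78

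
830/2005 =166/401  =  0.41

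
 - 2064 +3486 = 1422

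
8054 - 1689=6365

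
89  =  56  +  33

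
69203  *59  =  4082977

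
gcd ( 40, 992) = 8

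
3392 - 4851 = -1459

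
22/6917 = 22/6917 = 0.00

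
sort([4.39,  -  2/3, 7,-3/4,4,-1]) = [ - 1, - 3/4, - 2/3,4, 4.39, 7]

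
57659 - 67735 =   -  10076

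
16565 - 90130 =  - 73565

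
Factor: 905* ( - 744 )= - 673320 =- 2^3*3^1*5^1*31^1*181^1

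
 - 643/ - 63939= 643/63939=0.01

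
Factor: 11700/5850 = 2 = 2^1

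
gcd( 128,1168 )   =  16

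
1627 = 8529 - 6902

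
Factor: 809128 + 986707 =5^1 * 359167^1  =  1795835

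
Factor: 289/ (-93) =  - 3^( - 1)*17^2*31^ ( - 1 ) 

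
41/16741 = 41/16741=0.00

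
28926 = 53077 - 24151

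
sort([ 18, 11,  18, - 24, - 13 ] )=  [ - 24,-13,11, 18, 18 ]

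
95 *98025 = 9312375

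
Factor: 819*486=398034 = 2^1*3^7 *7^1*13^1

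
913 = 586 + 327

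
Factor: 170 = 2^1*5^1*17^1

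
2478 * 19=47082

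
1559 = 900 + 659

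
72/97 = 72/97 = 0.74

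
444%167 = 110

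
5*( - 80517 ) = -402585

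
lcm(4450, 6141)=307050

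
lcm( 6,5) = 30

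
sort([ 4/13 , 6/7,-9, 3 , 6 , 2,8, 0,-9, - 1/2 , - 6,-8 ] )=[ - 9 ,-9, - 8 , - 6 , - 1/2,  0, 4/13,6/7, 2,3 , 6 , 8]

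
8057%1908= 425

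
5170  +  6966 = 12136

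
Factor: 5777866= 2^1*167^1  *17299^1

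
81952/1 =81952  =  81952.00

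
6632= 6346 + 286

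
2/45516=1/22758 = 0.00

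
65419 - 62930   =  2489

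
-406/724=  - 203/362 = -  0.56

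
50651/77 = 657 + 62/77  =  657.81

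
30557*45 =1375065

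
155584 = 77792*2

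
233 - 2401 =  - 2168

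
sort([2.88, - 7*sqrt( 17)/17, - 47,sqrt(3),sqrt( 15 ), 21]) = [-47, - 7 *sqrt (17)/17,sqrt( 3 ), 2.88, sqrt ( 15 ),21 ] 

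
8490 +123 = 8613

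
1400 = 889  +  511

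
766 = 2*383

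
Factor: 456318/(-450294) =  - 3^1*13^( - 1 )*23^(- 1)*101^1 =- 303/299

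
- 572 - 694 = -1266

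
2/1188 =1/594  =  0.00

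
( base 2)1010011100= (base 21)1ah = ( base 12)478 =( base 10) 668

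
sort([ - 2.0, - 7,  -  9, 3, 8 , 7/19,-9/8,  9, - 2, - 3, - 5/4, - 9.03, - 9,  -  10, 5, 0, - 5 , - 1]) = [ - 10, - 9.03,- 9,  -  9, - 7, - 5,-3, - 2.0, - 2, - 5/4, -9/8,  -  1,0,7/19, 3, 5,8, 9]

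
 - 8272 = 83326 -91598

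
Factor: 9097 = 11^1*827^1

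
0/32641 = 0 = 0.00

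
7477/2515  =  7477/2515 = 2.97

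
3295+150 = 3445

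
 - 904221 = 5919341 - 6823562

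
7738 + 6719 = 14457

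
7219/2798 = 7219/2798 = 2.58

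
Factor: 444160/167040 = 694/261 = 2^1 * 3^( - 2 ) * 29^( - 1 )*347^1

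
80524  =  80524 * 1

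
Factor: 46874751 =3^1*7^1 *11^1*202921^1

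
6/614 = 3/307=0.01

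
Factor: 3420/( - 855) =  - 2^2= - 4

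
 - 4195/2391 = - 2 + 587/2391 = -  1.75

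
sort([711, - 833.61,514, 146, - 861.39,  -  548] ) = [ - 861.39, - 833.61,  -  548, 146,514,711]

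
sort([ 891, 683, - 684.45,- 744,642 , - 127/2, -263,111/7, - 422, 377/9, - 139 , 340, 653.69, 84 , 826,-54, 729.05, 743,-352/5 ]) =[-744, -684.45,-422, - 263, - 139, - 352/5, - 127/2,-54, 111/7,377/9,84,340, 642, 653.69, 683 , 729.05 , 743, 826, 891]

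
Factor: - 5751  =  -3^4*71^1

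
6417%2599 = 1219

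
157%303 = 157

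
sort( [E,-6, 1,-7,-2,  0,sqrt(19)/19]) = [ - 7,-6 , - 2,0,sqrt( 19)/19,1 , E ] 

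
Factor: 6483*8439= 54710037 = 3^2*29^1*97^1*2161^1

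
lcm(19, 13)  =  247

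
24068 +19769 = 43837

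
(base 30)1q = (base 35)1l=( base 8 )70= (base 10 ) 56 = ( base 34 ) 1m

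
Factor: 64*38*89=216448 = 2^7*19^1 * 89^1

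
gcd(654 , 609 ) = 3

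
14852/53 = 14852/53 = 280.23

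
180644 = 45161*4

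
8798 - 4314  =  4484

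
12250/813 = 12250/813  =  15.07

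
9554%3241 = 3072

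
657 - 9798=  - 9141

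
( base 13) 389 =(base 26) NM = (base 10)620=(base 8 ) 1154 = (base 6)2512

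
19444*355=6902620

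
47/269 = 47/269= 0.17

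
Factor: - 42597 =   -  3^2*4733^1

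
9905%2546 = 2267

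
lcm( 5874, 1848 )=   164472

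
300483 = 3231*93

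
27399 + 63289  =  90688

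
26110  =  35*746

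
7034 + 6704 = 13738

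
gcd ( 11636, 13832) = 4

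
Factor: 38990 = 2^1*5^1*7^1*557^1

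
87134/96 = 907 + 31/48 = 907.65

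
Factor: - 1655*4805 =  - 5^2*31^2 *331^1 = - 7952275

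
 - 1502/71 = -22  +  60/71 = -21.15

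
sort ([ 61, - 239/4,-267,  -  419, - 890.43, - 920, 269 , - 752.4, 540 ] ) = [ - 920, - 890.43, - 752.4, - 419,-267, -239/4 , 61, 269, 540]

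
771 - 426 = 345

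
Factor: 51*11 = 3^1*11^1*17^1 = 561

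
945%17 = 10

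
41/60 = 41/60 = 0.68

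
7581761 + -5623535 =1958226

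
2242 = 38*59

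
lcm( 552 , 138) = 552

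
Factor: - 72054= -2^1 *3^2*4003^1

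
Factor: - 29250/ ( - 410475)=2^1*3^1 *5^1*421^( - 1)= 30/421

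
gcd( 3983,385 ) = 7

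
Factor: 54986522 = 2^1*47^1*584963^1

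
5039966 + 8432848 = 13472814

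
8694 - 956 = 7738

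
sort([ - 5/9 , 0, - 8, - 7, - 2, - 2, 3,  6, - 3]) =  [ - 8, - 7 ,-3,- 2, - 2, - 5/9, 0, 3 , 6] 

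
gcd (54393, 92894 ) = 1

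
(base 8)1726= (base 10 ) 982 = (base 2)1111010110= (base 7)2602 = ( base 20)292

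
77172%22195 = 10587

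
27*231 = 6237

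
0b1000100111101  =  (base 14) 1873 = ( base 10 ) 4413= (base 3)20001110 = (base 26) 6DJ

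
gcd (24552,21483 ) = 3069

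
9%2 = 1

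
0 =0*709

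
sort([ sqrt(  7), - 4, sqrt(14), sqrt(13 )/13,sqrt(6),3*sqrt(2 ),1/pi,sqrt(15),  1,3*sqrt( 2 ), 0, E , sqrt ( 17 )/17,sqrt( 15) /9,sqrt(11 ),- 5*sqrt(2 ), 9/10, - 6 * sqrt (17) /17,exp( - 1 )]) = [ - 5*sqrt(2 ), - 4, - 6*sqrt( 17) /17, 0, sqrt(17 ) /17,sqrt( 13 ) /13,1/pi, exp( - 1 ),sqrt( 15 ) /9,9/10,1,  sqrt(6),sqrt(7 ),E,sqrt(11 ), sqrt(14 ),sqrt( 15 ),3*sqrt(2 ),3  *  sqrt(2 )] 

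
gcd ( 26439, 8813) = 8813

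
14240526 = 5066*2811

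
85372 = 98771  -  13399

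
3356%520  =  236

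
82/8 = 41/4=10.25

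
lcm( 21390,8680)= 598920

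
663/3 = 221 = 221.00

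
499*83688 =41760312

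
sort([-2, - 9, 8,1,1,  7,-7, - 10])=[ - 10 ,-9, - 7, - 2, 1,  1,7, 8] 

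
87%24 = 15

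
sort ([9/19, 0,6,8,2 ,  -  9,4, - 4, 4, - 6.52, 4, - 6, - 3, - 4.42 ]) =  [-9, - 6.52, - 6, - 4.42,  -  4, - 3,0, 9/19,2,4, 4,4, 6,8]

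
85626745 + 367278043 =452904788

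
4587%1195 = 1002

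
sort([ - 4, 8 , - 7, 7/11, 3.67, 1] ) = [-7, - 4 , 7/11, 1, 3.67, 8]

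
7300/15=1460/3 =486.67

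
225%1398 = 225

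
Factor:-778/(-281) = 2^1*281^( - 1)*389^1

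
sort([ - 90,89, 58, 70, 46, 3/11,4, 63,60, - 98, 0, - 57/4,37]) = [-98,-90,  -  57/4, 0, 3/11, 4, 37, 46, 58, 60, 63, 70, 89 ]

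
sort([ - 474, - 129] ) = [ - 474, - 129]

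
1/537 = 1/537 = 0.00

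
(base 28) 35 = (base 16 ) 59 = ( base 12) 75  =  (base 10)89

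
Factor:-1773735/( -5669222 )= 2^( - 1)*3^1*5^1*13^(- 1 )*118249^1 *218047^( - 1) 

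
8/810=4/405=0.01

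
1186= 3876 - 2690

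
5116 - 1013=4103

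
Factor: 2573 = 31^1*83^1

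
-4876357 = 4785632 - 9661989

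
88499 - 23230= 65269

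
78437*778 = 61023986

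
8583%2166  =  2085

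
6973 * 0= 0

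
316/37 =8 + 20/37=8.54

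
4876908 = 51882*94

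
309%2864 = 309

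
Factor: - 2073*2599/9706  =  -234249/422 = - 2^( - 1)*3^1*113^1 * 211^( - 1)*691^1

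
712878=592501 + 120377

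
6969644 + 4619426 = 11589070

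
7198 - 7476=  -278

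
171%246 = 171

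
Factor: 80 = 2^4*5^1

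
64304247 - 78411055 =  - 14106808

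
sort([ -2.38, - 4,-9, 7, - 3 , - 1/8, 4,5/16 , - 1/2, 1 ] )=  [-9 , - 4,  -  3,-2.38,-1/2, - 1/8 , 5/16 , 1, 4,  7]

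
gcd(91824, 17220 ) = 12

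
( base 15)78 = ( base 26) 49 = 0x71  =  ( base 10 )113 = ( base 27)45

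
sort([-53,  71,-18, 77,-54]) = [ - 54, - 53,- 18,71,  77 ]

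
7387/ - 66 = -7387/66=- 111.92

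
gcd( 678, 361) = 1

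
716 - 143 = 573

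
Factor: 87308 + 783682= 870990 = 2^1*3^1*5^1*29033^1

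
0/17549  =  0 = 0.00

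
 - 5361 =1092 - 6453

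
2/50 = 1/25= 0.04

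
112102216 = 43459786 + 68642430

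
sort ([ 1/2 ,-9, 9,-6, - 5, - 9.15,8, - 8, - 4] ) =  [ - 9.15, -9, - 8,- 6 ,-5, - 4, 1/2,8 , 9] 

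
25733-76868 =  - 51135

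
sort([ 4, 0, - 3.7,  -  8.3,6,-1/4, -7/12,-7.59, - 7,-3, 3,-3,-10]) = [-10,-8.3, -7.59 ,-7 ,-3.7,-3, - 3,-7/12,-1/4, 0,3, 4,6]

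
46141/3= 46141/3 = 15380.33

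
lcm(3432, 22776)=250536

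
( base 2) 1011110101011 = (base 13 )29B1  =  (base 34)587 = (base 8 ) 13653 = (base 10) 6059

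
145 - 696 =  - 551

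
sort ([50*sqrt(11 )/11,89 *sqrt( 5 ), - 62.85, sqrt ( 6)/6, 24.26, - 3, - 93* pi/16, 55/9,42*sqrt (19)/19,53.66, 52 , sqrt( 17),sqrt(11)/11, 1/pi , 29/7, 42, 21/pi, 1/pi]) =[ - 62.85, - 93*pi/16  ,  -  3,sqrt(11)/11, 1/pi, 1/pi, sqrt( 6)/6, sqrt( 17 ), 29/7, 55/9,21/pi, 42*sqrt( 19) /19, 50 * sqrt( 11) /11, 24.26,42, 52 , 53.66,89 * sqrt( 5 ) ] 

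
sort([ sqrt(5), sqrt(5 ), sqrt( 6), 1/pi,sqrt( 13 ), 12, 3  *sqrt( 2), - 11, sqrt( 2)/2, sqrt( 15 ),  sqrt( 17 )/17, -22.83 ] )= [ - 22.83, - 11, sqrt( 17) /17, 1/pi, sqrt(2)/2, sqrt(5), sqrt( 5), sqrt (6), sqrt (13) , sqrt(15),  3  *  sqrt( 2), 12 ]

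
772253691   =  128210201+644043490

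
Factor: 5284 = 2^2*1321^1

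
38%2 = 0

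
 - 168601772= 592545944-761147716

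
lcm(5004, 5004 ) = 5004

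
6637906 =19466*341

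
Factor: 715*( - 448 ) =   -  2^6*5^1 * 7^1*11^1*13^1= -  320320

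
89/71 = 1+18/71 = 1.25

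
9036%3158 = 2720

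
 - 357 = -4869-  -4512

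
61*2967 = 180987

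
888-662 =226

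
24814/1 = 24814 = 24814.00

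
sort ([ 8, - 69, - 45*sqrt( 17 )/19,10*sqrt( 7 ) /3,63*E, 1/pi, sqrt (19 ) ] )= [-69 , - 45*  sqrt( 17 )/19,1/pi,sqrt( 19 ),  8,10*sqrt( 7 )/3,  63* E] 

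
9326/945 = 9 + 821/945 = 9.87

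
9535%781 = 163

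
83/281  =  83/281= 0.30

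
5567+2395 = 7962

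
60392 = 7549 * 8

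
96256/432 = 222+22/27 = 222.81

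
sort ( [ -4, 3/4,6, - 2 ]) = [ - 4 , - 2,3/4,6] 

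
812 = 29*28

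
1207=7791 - 6584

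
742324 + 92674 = 834998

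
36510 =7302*5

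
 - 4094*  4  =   - 16376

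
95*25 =2375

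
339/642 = 113/214  =  0.53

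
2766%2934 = 2766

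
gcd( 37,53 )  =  1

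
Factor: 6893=61^1*113^1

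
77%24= 5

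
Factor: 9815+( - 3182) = 3^2*11^1*67^1 = 6633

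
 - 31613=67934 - 99547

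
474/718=237/359 = 0.66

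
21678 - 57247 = - 35569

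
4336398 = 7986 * 543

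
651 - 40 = 611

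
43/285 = 43/285 = 0.15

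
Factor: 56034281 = 97^1  *  149^1 * 3877^1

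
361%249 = 112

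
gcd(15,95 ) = 5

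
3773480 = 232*16265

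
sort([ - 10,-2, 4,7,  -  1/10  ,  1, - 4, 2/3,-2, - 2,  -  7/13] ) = [- 10,-4,-2, - 2,-2, - 7/13, - 1/10, 2/3 , 1,4,7 ]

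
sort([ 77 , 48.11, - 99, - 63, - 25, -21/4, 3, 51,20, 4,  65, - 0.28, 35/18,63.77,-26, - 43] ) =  [ - 99, - 63, - 43, - 26, - 25, - 21/4, - 0.28, 35/18, 3, 4,  20, 48.11,51, 63.77,65, 77]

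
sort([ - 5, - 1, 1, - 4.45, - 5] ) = [ - 5,-5, - 4.45, -1, 1] 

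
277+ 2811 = 3088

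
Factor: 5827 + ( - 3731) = 2^4*131^1 = 2096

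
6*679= 4074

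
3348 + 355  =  3703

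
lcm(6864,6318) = 555984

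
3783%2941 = 842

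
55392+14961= 70353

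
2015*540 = 1088100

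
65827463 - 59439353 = 6388110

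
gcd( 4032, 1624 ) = 56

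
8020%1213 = 742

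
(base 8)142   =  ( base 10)98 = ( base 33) 2W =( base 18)58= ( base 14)70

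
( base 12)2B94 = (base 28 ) 6G0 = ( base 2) 1010000100000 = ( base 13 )2464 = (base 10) 5152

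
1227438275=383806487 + 843631788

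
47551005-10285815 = 37265190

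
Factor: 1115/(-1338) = - 2^( - 1)*3^( - 1)* 5^1 = - 5/6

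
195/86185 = 39/17237  =  0.00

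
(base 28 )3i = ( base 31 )39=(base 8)146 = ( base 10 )102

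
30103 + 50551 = 80654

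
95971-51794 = 44177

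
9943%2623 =2074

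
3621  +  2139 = 5760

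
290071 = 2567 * 113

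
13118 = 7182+5936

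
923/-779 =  - 923/779 = -1.18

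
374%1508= 374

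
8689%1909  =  1053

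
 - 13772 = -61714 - -47942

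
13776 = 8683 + 5093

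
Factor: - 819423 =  - 3^3*11^1*31^1*89^1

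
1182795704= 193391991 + 989403713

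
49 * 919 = 45031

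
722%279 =164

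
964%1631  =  964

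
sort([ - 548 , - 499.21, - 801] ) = [ - 801, -548, - 499.21] 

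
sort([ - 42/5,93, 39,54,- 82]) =[ - 82, - 42/5,39,54, 93]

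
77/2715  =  77/2715 = 0.03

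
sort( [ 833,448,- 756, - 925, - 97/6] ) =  [ - 925, - 756, - 97/6,448, 833 ]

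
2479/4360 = 2479/4360 = 0.57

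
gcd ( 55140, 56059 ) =919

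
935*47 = 43945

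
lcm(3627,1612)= 14508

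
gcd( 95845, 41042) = 1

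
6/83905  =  6/83905=0.00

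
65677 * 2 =131354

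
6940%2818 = 1304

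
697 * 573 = 399381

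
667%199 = 70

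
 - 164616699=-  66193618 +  - 98423081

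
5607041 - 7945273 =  - 2338232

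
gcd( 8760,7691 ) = 1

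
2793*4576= 12780768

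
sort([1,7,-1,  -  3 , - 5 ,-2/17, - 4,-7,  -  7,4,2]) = [  -  7, - 7,-5,-4, - 3 , - 1,-2/17,1, 2,4 , 7]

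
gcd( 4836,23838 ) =6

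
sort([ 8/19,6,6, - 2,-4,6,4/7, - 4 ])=[ - 4, - 4, - 2,8/19,4/7,6, 6,6 ] 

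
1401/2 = 700 + 1/2 = 700.50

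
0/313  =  0 = 0.00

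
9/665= 9/665 = 0.01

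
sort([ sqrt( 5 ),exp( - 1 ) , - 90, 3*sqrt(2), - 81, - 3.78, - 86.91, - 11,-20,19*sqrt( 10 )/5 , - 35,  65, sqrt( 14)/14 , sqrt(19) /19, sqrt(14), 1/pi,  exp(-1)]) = [-90, - 86.91, - 81,  -  35,-20,  -  11,- 3.78 , sqrt(19) /19,sqrt( 14 )/14, 1/pi, exp(  -  1 ) , exp( - 1),sqrt( 5 ),  sqrt( 14), 3*sqrt( 2),19*sqrt(10)/5,65]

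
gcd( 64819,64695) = 1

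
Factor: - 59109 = - 3^1*17^1*19^1* 61^1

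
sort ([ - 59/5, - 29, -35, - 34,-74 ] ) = [-74,-35,-34, - 29,-59/5]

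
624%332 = 292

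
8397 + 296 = 8693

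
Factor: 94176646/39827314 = 47088323/19913657 = 293^1*1801^( - 1 )*11057^( - 1 )*160711^1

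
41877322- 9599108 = 32278214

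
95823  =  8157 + 87666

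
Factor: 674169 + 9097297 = 9771466=2^1*181^1*26993^1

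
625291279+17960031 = 643251310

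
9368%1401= 962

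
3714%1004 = 702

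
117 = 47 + 70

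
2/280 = 1/140 = 0.01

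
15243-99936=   -  84693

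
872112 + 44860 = 916972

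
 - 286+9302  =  9016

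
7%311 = 7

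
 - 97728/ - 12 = 8144 + 0/1 =8144.00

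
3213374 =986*3259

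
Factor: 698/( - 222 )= - 349/111 = - 3^( - 1 )*37^(-1 )*349^1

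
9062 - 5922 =3140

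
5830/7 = 832 + 6/7 = 832.86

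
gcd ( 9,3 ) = 3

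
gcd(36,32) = 4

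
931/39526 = 931/39526 = 0.02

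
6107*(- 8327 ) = -50852989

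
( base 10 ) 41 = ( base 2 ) 101001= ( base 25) 1G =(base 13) 32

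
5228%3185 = 2043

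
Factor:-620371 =- 41^1*15131^1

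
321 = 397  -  76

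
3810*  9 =34290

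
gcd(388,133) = 1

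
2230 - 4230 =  - 2000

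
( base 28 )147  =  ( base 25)1B3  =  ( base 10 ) 903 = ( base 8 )1607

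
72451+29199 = 101650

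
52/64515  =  52/64515 = 0.00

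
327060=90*3634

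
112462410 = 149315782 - 36853372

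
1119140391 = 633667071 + 485473320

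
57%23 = 11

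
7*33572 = 235004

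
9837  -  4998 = 4839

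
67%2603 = 67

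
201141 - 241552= - 40411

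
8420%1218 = 1112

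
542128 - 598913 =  - 56785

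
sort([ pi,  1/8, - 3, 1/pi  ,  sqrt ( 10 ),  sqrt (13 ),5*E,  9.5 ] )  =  [ - 3 , 1/8,1/pi,pi,  sqrt( 10 ),sqrt(13 )  ,  9.5, 5*E] 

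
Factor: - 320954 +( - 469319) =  - 790273 = - 11^1*71843^1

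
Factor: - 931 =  - 7^2*19^1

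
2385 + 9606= 11991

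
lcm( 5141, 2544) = 246768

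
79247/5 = 79247/5 = 15849.40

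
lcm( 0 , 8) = 0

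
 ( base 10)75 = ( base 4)1023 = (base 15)50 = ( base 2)1001011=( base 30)2f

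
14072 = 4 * 3518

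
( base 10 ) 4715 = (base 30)575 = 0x126b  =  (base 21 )aeb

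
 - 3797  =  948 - 4745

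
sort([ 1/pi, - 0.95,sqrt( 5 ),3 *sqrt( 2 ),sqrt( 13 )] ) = [ -0.95,1/pi, sqrt( 5),sqrt( 13), 3*sqrt(2)] 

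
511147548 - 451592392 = 59555156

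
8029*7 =56203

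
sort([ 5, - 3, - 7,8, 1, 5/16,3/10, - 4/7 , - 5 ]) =[ - 7, - 5, - 3, - 4/7,3/10,  5/16, 1, 5,8] 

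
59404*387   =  22989348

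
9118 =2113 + 7005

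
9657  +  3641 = 13298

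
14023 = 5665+8358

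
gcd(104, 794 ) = 2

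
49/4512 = 49/4512 = 0.01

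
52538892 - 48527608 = 4011284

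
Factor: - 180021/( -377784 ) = 2^(  -  3 )*3^( - 3)*11^(  -  1)*23^1 * 53^ ( - 1)*2609^1 =60007/125928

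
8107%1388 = 1167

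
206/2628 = 103/1314 = 0.08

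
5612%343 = 124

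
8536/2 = 4268 = 4268.00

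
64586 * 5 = 322930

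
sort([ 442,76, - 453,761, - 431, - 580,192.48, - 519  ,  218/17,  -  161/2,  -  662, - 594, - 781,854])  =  [  -  781,- 662, - 594, - 580,  -  519, - 453,-431,  -  161/2,218/17,76, 192.48,442, 761, 854 ] 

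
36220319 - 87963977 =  - 51743658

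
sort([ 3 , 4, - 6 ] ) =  [- 6, 3,4]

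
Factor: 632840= 2^3*5^1*13^1*1217^1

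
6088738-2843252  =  3245486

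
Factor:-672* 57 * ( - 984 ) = 37691136 = 2^8*3^3*7^1*19^1*41^1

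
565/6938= 565/6938=0.08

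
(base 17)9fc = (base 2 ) 101100110100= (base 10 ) 2868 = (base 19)7hi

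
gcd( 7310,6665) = 215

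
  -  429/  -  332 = 429/332 = 1.29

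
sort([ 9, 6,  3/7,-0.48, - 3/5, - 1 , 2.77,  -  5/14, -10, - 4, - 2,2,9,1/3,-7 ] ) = [- 10, - 7, - 4 , - 2, - 1,  -  3/5, - 0.48, - 5/14, 1/3,  3/7,2,2.77, 6,  9,9 ]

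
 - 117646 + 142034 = 24388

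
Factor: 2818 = 2^1*1409^1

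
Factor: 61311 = 3^1*107^1*191^1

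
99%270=99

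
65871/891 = 73  +  92/99 = 73.93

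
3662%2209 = 1453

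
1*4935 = 4935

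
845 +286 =1131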